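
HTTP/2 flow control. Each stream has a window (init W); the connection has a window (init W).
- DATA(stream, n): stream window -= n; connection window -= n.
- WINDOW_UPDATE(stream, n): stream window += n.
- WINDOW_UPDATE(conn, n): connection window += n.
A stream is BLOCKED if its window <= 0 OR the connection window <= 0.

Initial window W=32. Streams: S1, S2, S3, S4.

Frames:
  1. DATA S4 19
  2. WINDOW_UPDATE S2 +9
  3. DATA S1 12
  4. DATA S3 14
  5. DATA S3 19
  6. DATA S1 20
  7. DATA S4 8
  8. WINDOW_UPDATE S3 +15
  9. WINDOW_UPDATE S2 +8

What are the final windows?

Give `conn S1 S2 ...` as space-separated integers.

Op 1: conn=13 S1=32 S2=32 S3=32 S4=13 blocked=[]
Op 2: conn=13 S1=32 S2=41 S3=32 S4=13 blocked=[]
Op 3: conn=1 S1=20 S2=41 S3=32 S4=13 blocked=[]
Op 4: conn=-13 S1=20 S2=41 S3=18 S4=13 blocked=[1, 2, 3, 4]
Op 5: conn=-32 S1=20 S2=41 S3=-1 S4=13 blocked=[1, 2, 3, 4]
Op 6: conn=-52 S1=0 S2=41 S3=-1 S4=13 blocked=[1, 2, 3, 4]
Op 7: conn=-60 S1=0 S2=41 S3=-1 S4=5 blocked=[1, 2, 3, 4]
Op 8: conn=-60 S1=0 S2=41 S3=14 S4=5 blocked=[1, 2, 3, 4]
Op 9: conn=-60 S1=0 S2=49 S3=14 S4=5 blocked=[1, 2, 3, 4]

Answer: -60 0 49 14 5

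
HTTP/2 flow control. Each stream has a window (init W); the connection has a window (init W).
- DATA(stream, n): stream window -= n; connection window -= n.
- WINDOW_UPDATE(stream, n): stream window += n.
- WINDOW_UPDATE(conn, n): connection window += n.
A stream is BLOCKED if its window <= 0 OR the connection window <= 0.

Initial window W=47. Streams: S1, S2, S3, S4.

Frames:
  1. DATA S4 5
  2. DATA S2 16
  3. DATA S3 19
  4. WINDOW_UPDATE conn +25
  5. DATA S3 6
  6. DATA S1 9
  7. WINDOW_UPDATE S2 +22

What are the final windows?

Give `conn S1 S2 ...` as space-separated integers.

Op 1: conn=42 S1=47 S2=47 S3=47 S4=42 blocked=[]
Op 2: conn=26 S1=47 S2=31 S3=47 S4=42 blocked=[]
Op 3: conn=7 S1=47 S2=31 S3=28 S4=42 blocked=[]
Op 4: conn=32 S1=47 S2=31 S3=28 S4=42 blocked=[]
Op 5: conn=26 S1=47 S2=31 S3=22 S4=42 blocked=[]
Op 6: conn=17 S1=38 S2=31 S3=22 S4=42 blocked=[]
Op 7: conn=17 S1=38 S2=53 S3=22 S4=42 blocked=[]

Answer: 17 38 53 22 42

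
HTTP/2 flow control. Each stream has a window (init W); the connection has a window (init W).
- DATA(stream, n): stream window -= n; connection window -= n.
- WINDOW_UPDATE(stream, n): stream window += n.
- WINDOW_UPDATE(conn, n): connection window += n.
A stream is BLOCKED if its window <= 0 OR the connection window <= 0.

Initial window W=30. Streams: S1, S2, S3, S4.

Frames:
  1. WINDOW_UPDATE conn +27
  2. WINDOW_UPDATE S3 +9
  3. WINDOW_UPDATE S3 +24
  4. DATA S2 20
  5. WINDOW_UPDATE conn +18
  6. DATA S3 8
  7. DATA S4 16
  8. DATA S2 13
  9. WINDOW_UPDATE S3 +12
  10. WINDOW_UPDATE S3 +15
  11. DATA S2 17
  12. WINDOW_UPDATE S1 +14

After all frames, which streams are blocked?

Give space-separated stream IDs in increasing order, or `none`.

Answer: S2

Derivation:
Op 1: conn=57 S1=30 S2=30 S3=30 S4=30 blocked=[]
Op 2: conn=57 S1=30 S2=30 S3=39 S4=30 blocked=[]
Op 3: conn=57 S1=30 S2=30 S3=63 S4=30 blocked=[]
Op 4: conn=37 S1=30 S2=10 S3=63 S4=30 blocked=[]
Op 5: conn=55 S1=30 S2=10 S3=63 S4=30 blocked=[]
Op 6: conn=47 S1=30 S2=10 S3=55 S4=30 blocked=[]
Op 7: conn=31 S1=30 S2=10 S3=55 S4=14 blocked=[]
Op 8: conn=18 S1=30 S2=-3 S3=55 S4=14 blocked=[2]
Op 9: conn=18 S1=30 S2=-3 S3=67 S4=14 blocked=[2]
Op 10: conn=18 S1=30 S2=-3 S3=82 S4=14 blocked=[2]
Op 11: conn=1 S1=30 S2=-20 S3=82 S4=14 blocked=[2]
Op 12: conn=1 S1=44 S2=-20 S3=82 S4=14 blocked=[2]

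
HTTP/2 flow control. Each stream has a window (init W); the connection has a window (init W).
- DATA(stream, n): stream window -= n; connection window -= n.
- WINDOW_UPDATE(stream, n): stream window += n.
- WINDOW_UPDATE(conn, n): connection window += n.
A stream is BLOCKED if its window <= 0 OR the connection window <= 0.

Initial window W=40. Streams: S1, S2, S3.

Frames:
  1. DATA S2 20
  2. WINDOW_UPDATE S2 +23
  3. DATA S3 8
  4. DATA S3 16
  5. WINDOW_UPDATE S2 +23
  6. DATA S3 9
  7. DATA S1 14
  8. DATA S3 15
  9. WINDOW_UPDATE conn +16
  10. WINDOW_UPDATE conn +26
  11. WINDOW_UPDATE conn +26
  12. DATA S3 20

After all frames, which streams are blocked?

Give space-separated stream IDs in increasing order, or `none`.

Answer: S3

Derivation:
Op 1: conn=20 S1=40 S2=20 S3=40 blocked=[]
Op 2: conn=20 S1=40 S2=43 S3=40 blocked=[]
Op 3: conn=12 S1=40 S2=43 S3=32 blocked=[]
Op 4: conn=-4 S1=40 S2=43 S3=16 blocked=[1, 2, 3]
Op 5: conn=-4 S1=40 S2=66 S3=16 blocked=[1, 2, 3]
Op 6: conn=-13 S1=40 S2=66 S3=7 blocked=[1, 2, 3]
Op 7: conn=-27 S1=26 S2=66 S3=7 blocked=[1, 2, 3]
Op 8: conn=-42 S1=26 S2=66 S3=-8 blocked=[1, 2, 3]
Op 9: conn=-26 S1=26 S2=66 S3=-8 blocked=[1, 2, 3]
Op 10: conn=0 S1=26 S2=66 S3=-8 blocked=[1, 2, 3]
Op 11: conn=26 S1=26 S2=66 S3=-8 blocked=[3]
Op 12: conn=6 S1=26 S2=66 S3=-28 blocked=[3]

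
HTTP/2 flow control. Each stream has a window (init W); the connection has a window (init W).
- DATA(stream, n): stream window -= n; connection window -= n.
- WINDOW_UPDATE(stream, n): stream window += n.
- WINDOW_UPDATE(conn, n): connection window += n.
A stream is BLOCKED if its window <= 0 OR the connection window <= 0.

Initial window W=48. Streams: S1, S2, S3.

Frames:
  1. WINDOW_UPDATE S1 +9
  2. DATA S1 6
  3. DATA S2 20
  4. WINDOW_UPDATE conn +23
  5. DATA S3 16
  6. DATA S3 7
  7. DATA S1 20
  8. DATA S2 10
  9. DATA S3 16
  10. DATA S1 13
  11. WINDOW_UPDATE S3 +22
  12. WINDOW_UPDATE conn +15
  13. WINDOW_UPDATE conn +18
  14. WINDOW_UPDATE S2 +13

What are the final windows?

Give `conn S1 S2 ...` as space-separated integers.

Op 1: conn=48 S1=57 S2=48 S3=48 blocked=[]
Op 2: conn=42 S1=51 S2=48 S3=48 blocked=[]
Op 3: conn=22 S1=51 S2=28 S3=48 blocked=[]
Op 4: conn=45 S1=51 S2=28 S3=48 blocked=[]
Op 5: conn=29 S1=51 S2=28 S3=32 blocked=[]
Op 6: conn=22 S1=51 S2=28 S3=25 blocked=[]
Op 7: conn=2 S1=31 S2=28 S3=25 blocked=[]
Op 8: conn=-8 S1=31 S2=18 S3=25 blocked=[1, 2, 3]
Op 9: conn=-24 S1=31 S2=18 S3=9 blocked=[1, 2, 3]
Op 10: conn=-37 S1=18 S2=18 S3=9 blocked=[1, 2, 3]
Op 11: conn=-37 S1=18 S2=18 S3=31 blocked=[1, 2, 3]
Op 12: conn=-22 S1=18 S2=18 S3=31 blocked=[1, 2, 3]
Op 13: conn=-4 S1=18 S2=18 S3=31 blocked=[1, 2, 3]
Op 14: conn=-4 S1=18 S2=31 S3=31 blocked=[1, 2, 3]

Answer: -4 18 31 31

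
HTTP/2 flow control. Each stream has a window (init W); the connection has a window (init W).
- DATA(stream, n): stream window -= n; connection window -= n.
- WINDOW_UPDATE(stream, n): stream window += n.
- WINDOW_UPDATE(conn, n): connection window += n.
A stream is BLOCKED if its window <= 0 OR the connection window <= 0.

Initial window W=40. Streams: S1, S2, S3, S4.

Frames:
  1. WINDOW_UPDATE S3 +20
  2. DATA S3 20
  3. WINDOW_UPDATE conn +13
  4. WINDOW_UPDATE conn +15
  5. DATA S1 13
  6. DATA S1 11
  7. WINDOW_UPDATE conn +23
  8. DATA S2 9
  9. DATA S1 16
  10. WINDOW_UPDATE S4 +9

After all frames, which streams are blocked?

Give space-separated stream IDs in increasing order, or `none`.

Answer: S1

Derivation:
Op 1: conn=40 S1=40 S2=40 S3=60 S4=40 blocked=[]
Op 2: conn=20 S1=40 S2=40 S3=40 S4=40 blocked=[]
Op 3: conn=33 S1=40 S2=40 S3=40 S4=40 blocked=[]
Op 4: conn=48 S1=40 S2=40 S3=40 S4=40 blocked=[]
Op 5: conn=35 S1=27 S2=40 S3=40 S4=40 blocked=[]
Op 6: conn=24 S1=16 S2=40 S3=40 S4=40 blocked=[]
Op 7: conn=47 S1=16 S2=40 S3=40 S4=40 blocked=[]
Op 8: conn=38 S1=16 S2=31 S3=40 S4=40 blocked=[]
Op 9: conn=22 S1=0 S2=31 S3=40 S4=40 blocked=[1]
Op 10: conn=22 S1=0 S2=31 S3=40 S4=49 blocked=[1]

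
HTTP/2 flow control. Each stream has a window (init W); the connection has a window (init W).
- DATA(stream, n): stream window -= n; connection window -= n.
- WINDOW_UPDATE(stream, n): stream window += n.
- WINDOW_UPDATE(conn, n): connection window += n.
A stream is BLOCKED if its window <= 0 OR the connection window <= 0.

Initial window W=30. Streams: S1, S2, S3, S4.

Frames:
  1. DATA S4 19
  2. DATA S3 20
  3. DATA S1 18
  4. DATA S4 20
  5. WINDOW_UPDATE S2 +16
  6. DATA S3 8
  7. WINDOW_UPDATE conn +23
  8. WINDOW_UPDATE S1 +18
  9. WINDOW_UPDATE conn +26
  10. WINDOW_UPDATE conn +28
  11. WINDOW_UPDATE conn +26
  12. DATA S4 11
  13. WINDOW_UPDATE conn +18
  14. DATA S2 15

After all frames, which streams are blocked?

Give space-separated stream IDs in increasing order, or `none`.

Answer: S4

Derivation:
Op 1: conn=11 S1=30 S2=30 S3=30 S4=11 blocked=[]
Op 2: conn=-9 S1=30 S2=30 S3=10 S4=11 blocked=[1, 2, 3, 4]
Op 3: conn=-27 S1=12 S2=30 S3=10 S4=11 blocked=[1, 2, 3, 4]
Op 4: conn=-47 S1=12 S2=30 S3=10 S4=-9 blocked=[1, 2, 3, 4]
Op 5: conn=-47 S1=12 S2=46 S3=10 S4=-9 blocked=[1, 2, 3, 4]
Op 6: conn=-55 S1=12 S2=46 S3=2 S4=-9 blocked=[1, 2, 3, 4]
Op 7: conn=-32 S1=12 S2=46 S3=2 S4=-9 blocked=[1, 2, 3, 4]
Op 8: conn=-32 S1=30 S2=46 S3=2 S4=-9 blocked=[1, 2, 3, 4]
Op 9: conn=-6 S1=30 S2=46 S3=2 S4=-9 blocked=[1, 2, 3, 4]
Op 10: conn=22 S1=30 S2=46 S3=2 S4=-9 blocked=[4]
Op 11: conn=48 S1=30 S2=46 S3=2 S4=-9 blocked=[4]
Op 12: conn=37 S1=30 S2=46 S3=2 S4=-20 blocked=[4]
Op 13: conn=55 S1=30 S2=46 S3=2 S4=-20 blocked=[4]
Op 14: conn=40 S1=30 S2=31 S3=2 S4=-20 blocked=[4]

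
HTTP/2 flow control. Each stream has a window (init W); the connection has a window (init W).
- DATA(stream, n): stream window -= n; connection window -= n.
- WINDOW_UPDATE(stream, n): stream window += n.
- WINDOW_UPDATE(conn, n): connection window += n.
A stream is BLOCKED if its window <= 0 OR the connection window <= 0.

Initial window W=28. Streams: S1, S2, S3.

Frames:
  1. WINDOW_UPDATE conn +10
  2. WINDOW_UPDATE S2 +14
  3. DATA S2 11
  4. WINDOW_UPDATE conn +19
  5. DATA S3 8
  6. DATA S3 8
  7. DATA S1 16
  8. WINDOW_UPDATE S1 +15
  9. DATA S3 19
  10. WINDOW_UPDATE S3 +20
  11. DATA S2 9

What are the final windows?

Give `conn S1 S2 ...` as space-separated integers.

Op 1: conn=38 S1=28 S2=28 S3=28 blocked=[]
Op 2: conn=38 S1=28 S2=42 S3=28 blocked=[]
Op 3: conn=27 S1=28 S2=31 S3=28 blocked=[]
Op 4: conn=46 S1=28 S2=31 S3=28 blocked=[]
Op 5: conn=38 S1=28 S2=31 S3=20 blocked=[]
Op 6: conn=30 S1=28 S2=31 S3=12 blocked=[]
Op 7: conn=14 S1=12 S2=31 S3=12 blocked=[]
Op 8: conn=14 S1=27 S2=31 S3=12 blocked=[]
Op 9: conn=-5 S1=27 S2=31 S3=-7 blocked=[1, 2, 3]
Op 10: conn=-5 S1=27 S2=31 S3=13 blocked=[1, 2, 3]
Op 11: conn=-14 S1=27 S2=22 S3=13 blocked=[1, 2, 3]

Answer: -14 27 22 13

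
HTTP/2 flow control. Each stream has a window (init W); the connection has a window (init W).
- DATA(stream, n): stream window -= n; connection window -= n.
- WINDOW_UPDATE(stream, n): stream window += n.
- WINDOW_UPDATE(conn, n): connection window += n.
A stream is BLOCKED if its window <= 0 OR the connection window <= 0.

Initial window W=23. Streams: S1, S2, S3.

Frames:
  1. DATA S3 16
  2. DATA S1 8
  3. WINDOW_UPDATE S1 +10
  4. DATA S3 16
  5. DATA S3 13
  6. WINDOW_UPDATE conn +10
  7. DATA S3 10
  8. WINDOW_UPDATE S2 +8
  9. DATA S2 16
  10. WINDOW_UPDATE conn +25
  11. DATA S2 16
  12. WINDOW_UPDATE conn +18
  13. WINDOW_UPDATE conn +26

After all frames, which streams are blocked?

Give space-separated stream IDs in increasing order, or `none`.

Op 1: conn=7 S1=23 S2=23 S3=7 blocked=[]
Op 2: conn=-1 S1=15 S2=23 S3=7 blocked=[1, 2, 3]
Op 3: conn=-1 S1=25 S2=23 S3=7 blocked=[1, 2, 3]
Op 4: conn=-17 S1=25 S2=23 S3=-9 blocked=[1, 2, 3]
Op 5: conn=-30 S1=25 S2=23 S3=-22 blocked=[1, 2, 3]
Op 6: conn=-20 S1=25 S2=23 S3=-22 blocked=[1, 2, 3]
Op 7: conn=-30 S1=25 S2=23 S3=-32 blocked=[1, 2, 3]
Op 8: conn=-30 S1=25 S2=31 S3=-32 blocked=[1, 2, 3]
Op 9: conn=-46 S1=25 S2=15 S3=-32 blocked=[1, 2, 3]
Op 10: conn=-21 S1=25 S2=15 S3=-32 blocked=[1, 2, 3]
Op 11: conn=-37 S1=25 S2=-1 S3=-32 blocked=[1, 2, 3]
Op 12: conn=-19 S1=25 S2=-1 S3=-32 blocked=[1, 2, 3]
Op 13: conn=7 S1=25 S2=-1 S3=-32 blocked=[2, 3]

Answer: S2 S3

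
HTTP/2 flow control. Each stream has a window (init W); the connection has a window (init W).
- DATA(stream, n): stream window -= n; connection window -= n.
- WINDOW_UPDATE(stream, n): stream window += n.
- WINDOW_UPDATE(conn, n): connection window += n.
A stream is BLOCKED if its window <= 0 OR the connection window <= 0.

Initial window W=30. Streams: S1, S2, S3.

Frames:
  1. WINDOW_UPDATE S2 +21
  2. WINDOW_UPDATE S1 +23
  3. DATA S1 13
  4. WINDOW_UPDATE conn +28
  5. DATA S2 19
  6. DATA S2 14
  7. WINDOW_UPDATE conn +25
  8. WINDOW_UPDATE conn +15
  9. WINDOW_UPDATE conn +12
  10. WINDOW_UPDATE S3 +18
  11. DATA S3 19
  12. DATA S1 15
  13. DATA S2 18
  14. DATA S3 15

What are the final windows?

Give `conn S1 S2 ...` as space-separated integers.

Answer: -3 25 0 14

Derivation:
Op 1: conn=30 S1=30 S2=51 S3=30 blocked=[]
Op 2: conn=30 S1=53 S2=51 S3=30 blocked=[]
Op 3: conn=17 S1=40 S2=51 S3=30 blocked=[]
Op 4: conn=45 S1=40 S2=51 S3=30 blocked=[]
Op 5: conn=26 S1=40 S2=32 S3=30 blocked=[]
Op 6: conn=12 S1=40 S2=18 S3=30 blocked=[]
Op 7: conn=37 S1=40 S2=18 S3=30 blocked=[]
Op 8: conn=52 S1=40 S2=18 S3=30 blocked=[]
Op 9: conn=64 S1=40 S2=18 S3=30 blocked=[]
Op 10: conn=64 S1=40 S2=18 S3=48 blocked=[]
Op 11: conn=45 S1=40 S2=18 S3=29 blocked=[]
Op 12: conn=30 S1=25 S2=18 S3=29 blocked=[]
Op 13: conn=12 S1=25 S2=0 S3=29 blocked=[2]
Op 14: conn=-3 S1=25 S2=0 S3=14 blocked=[1, 2, 3]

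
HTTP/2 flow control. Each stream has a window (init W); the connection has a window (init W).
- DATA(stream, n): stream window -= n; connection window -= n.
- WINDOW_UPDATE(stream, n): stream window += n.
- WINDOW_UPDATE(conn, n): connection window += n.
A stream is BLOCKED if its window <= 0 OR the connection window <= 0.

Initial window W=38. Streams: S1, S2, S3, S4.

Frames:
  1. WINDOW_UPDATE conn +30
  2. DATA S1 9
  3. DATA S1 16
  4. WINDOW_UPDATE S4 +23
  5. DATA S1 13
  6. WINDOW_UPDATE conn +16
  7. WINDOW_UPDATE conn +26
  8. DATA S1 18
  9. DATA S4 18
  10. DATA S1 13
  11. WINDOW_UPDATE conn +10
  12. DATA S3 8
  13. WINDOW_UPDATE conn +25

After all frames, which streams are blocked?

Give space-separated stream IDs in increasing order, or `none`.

Answer: S1

Derivation:
Op 1: conn=68 S1=38 S2=38 S3=38 S4=38 blocked=[]
Op 2: conn=59 S1=29 S2=38 S3=38 S4=38 blocked=[]
Op 3: conn=43 S1=13 S2=38 S3=38 S4=38 blocked=[]
Op 4: conn=43 S1=13 S2=38 S3=38 S4=61 blocked=[]
Op 5: conn=30 S1=0 S2=38 S3=38 S4=61 blocked=[1]
Op 6: conn=46 S1=0 S2=38 S3=38 S4=61 blocked=[1]
Op 7: conn=72 S1=0 S2=38 S3=38 S4=61 blocked=[1]
Op 8: conn=54 S1=-18 S2=38 S3=38 S4=61 blocked=[1]
Op 9: conn=36 S1=-18 S2=38 S3=38 S4=43 blocked=[1]
Op 10: conn=23 S1=-31 S2=38 S3=38 S4=43 blocked=[1]
Op 11: conn=33 S1=-31 S2=38 S3=38 S4=43 blocked=[1]
Op 12: conn=25 S1=-31 S2=38 S3=30 S4=43 blocked=[1]
Op 13: conn=50 S1=-31 S2=38 S3=30 S4=43 blocked=[1]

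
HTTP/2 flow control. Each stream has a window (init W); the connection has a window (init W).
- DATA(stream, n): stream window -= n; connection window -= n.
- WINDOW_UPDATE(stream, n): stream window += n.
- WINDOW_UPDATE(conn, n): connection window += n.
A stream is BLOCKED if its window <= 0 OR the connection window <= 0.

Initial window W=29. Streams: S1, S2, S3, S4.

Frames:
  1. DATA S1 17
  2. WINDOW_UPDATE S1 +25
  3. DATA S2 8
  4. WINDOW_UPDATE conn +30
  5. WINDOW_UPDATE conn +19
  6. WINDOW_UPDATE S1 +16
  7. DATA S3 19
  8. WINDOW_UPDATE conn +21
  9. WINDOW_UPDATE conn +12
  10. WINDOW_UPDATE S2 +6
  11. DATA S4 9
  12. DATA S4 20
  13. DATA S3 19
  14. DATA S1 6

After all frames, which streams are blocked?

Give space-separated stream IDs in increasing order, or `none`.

Op 1: conn=12 S1=12 S2=29 S3=29 S4=29 blocked=[]
Op 2: conn=12 S1=37 S2=29 S3=29 S4=29 blocked=[]
Op 3: conn=4 S1=37 S2=21 S3=29 S4=29 blocked=[]
Op 4: conn=34 S1=37 S2=21 S3=29 S4=29 blocked=[]
Op 5: conn=53 S1=37 S2=21 S3=29 S4=29 blocked=[]
Op 6: conn=53 S1=53 S2=21 S3=29 S4=29 blocked=[]
Op 7: conn=34 S1=53 S2=21 S3=10 S4=29 blocked=[]
Op 8: conn=55 S1=53 S2=21 S3=10 S4=29 blocked=[]
Op 9: conn=67 S1=53 S2=21 S3=10 S4=29 blocked=[]
Op 10: conn=67 S1=53 S2=27 S3=10 S4=29 blocked=[]
Op 11: conn=58 S1=53 S2=27 S3=10 S4=20 blocked=[]
Op 12: conn=38 S1=53 S2=27 S3=10 S4=0 blocked=[4]
Op 13: conn=19 S1=53 S2=27 S3=-9 S4=0 blocked=[3, 4]
Op 14: conn=13 S1=47 S2=27 S3=-9 S4=0 blocked=[3, 4]

Answer: S3 S4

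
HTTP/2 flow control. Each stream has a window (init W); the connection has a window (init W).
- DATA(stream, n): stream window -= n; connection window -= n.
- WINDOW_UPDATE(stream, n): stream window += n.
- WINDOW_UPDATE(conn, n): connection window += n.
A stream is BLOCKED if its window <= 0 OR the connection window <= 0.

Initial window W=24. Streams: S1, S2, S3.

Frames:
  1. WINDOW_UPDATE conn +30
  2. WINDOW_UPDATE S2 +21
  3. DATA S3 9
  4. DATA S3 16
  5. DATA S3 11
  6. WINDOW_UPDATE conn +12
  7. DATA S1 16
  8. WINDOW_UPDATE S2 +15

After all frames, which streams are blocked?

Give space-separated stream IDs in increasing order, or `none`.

Op 1: conn=54 S1=24 S2=24 S3=24 blocked=[]
Op 2: conn=54 S1=24 S2=45 S3=24 blocked=[]
Op 3: conn=45 S1=24 S2=45 S3=15 blocked=[]
Op 4: conn=29 S1=24 S2=45 S3=-1 blocked=[3]
Op 5: conn=18 S1=24 S2=45 S3=-12 blocked=[3]
Op 6: conn=30 S1=24 S2=45 S3=-12 blocked=[3]
Op 7: conn=14 S1=8 S2=45 S3=-12 blocked=[3]
Op 8: conn=14 S1=8 S2=60 S3=-12 blocked=[3]

Answer: S3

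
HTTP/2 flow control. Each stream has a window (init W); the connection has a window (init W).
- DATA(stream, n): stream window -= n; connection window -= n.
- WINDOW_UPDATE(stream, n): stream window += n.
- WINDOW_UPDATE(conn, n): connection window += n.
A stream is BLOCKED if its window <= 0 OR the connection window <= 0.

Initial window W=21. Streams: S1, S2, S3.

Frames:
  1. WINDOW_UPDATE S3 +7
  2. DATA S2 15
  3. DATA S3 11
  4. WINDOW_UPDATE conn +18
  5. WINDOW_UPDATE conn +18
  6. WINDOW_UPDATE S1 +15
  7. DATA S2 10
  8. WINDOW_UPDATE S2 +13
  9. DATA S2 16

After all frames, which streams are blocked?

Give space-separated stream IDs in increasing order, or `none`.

Op 1: conn=21 S1=21 S2=21 S3=28 blocked=[]
Op 2: conn=6 S1=21 S2=6 S3=28 blocked=[]
Op 3: conn=-5 S1=21 S2=6 S3=17 blocked=[1, 2, 3]
Op 4: conn=13 S1=21 S2=6 S3=17 blocked=[]
Op 5: conn=31 S1=21 S2=6 S3=17 blocked=[]
Op 6: conn=31 S1=36 S2=6 S3=17 blocked=[]
Op 7: conn=21 S1=36 S2=-4 S3=17 blocked=[2]
Op 8: conn=21 S1=36 S2=9 S3=17 blocked=[]
Op 9: conn=5 S1=36 S2=-7 S3=17 blocked=[2]

Answer: S2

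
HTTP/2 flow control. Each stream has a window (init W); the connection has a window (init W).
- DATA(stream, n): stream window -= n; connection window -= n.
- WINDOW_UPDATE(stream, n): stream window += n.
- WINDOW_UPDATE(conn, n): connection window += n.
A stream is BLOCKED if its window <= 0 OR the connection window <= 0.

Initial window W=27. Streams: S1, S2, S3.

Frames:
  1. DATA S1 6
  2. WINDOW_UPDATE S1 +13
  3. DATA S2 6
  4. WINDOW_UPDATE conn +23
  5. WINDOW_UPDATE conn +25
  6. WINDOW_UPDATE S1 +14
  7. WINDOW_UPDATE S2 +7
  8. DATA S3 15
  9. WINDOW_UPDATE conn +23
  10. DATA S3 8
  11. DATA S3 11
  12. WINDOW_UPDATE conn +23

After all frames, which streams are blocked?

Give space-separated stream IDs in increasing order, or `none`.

Answer: S3

Derivation:
Op 1: conn=21 S1=21 S2=27 S3=27 blocked=[]
Op 2: conn=21 S1=34 S2=27 S3=27 blocked=[]
Op 3: conn=15 S1=34 S2=21 S3=27 blocked=[]
Op 4: conn=38 S1=34 S2=21 S3=27 blocked=[]
Op 5: conn=63 S1=34 S2=21 S3=27 blocked=[]
Op 6: conn=63 S1=48 S2=21 S3=27 blocked=[]
Op 7: conn=63 S1=48 S2=28 S3=27 blocked=[]
Op 8: conn=48 S1=48 S2=28 S3=12 blocked=[]
Op 9: conn=71 S1=48 S2=28 S3=12 blocked=[]
Op 10: conn=63 S1=48 S2=28 S3=4 blocked=[]
Op 11: conn=52 S1=48 S2=28 S3=-7 blocked=[3]
Op 12: conn=75 S1=48 S2=28 S3=-7 blocked=[3]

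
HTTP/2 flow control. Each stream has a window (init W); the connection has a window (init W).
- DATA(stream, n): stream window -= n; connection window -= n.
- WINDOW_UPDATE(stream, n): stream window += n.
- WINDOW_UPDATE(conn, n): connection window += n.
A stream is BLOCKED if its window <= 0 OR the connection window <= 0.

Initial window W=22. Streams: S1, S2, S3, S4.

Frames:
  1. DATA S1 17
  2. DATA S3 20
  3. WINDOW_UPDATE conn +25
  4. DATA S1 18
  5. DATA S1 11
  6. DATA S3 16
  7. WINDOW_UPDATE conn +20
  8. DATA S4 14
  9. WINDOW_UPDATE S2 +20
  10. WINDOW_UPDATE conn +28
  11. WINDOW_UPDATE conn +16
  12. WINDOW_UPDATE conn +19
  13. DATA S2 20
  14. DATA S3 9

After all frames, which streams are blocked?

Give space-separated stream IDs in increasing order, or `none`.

Op 1: conn=5 S1=5 S2=22 S3=22 S4=22 blocked=[]
Op 2: conn=-15 S1=5 S2=22 S3=2 S4=22 blocked=[1, 2, 3, 4]
Op 3: conn=10 S1=5 S2=22 S3=2 S4=22 blocked=[]
Op 4: conn=-8 S1=-13 S2=22 S3=2 S4=22 blocked=[1, 2, 3, 4]
Op 5: conn=-19 S1=-24 S2=22 S3=2 S4=22 blocked=[1, 2, 3, 4]
Op 6: conn=-35 S1=-24 S2=22 S3=-14 S4=22 blocked=[1, 2, 3, 4]
Op 7: conn=-15 S1=-24 S2=22 S3=-14 S4=22 blocked=[1, 2, 3, 4]
Op 8: conn=-29 S1=-24 S2=22 S3=-14 S4=8 blocked=[1, 2, 3, 4]
Op 9: conn=-29 S1=-24 S2=42 S3=-14 S4=8 blocked=[1, 2, 3, 4]
Op 10: conn=-1 S1=-24 S2=42 S3=-14 S4=8 blocked=[1, 2, 3, 4]
Op 11: conn=15 S1=-24 S2=42 S3=-14 S4=8 blocked=[1, 3]
Op 12: conn=34 S1=-24 S2=42 S3=-14 S4=8 blocked=[1, 3]
Op 13: conn=14 S1=-24 S2=22 S3=-14 S4=8 blocked=[1, 3]
Op 14: conn=5 S1=-24 S2=22 S3=-23 S4=8 blocked=[1, 3]

Answer: S1 S3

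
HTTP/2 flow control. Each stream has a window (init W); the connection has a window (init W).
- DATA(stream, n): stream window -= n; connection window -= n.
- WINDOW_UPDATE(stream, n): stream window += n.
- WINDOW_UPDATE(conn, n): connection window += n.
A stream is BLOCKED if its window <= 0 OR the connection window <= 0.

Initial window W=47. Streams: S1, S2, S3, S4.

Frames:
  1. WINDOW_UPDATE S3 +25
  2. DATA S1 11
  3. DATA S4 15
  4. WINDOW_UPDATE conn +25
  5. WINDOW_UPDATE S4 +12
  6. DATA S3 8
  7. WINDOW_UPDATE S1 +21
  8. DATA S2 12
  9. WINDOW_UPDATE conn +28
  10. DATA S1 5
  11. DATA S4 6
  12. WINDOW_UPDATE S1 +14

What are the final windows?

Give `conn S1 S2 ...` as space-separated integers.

Op 1: conn=47 S1=47 S2=47 S3=72 S4=47 blocked=[]
Op 2: conn=36 S1=36 S2=47 S3=72 S4=47 blocked=[]
Op 3: conn=21 S1=36 S2=47 S3=72 S4=32 blocked=[]
Op 4: conn=46 S1=36 S2=47 S3=72 S4=32 blocked=[]
Op 5: conn=46 S1=36 S2=47 S3=72 S4=44 blocked=[]
Op 6: conn=38 S1=36 S2=47 S3=64 S4=44 blocked=[]
Op 7: conn=38 S1=57 S2=47 S3=64 S4=44 blocked=[]
Op 8: conn=26 S1=57 S2=35 S3=64 S4=44 blocked=[]
Op 9: conn=54 S1=57 S2=35 S3=64 S4=44 blocked=[]
Op 10: conn=49 S1=52 S2=35 S3=64 S4=44 blocked=[]
Op 11: conn=43 S1=52 S2=35 S3=64 S4=38 blocked=[]
Op 12: conn=43 S1=66 S2=35 S3=64 S4=38 blocked=[]

Answer: 43 66 35 64 38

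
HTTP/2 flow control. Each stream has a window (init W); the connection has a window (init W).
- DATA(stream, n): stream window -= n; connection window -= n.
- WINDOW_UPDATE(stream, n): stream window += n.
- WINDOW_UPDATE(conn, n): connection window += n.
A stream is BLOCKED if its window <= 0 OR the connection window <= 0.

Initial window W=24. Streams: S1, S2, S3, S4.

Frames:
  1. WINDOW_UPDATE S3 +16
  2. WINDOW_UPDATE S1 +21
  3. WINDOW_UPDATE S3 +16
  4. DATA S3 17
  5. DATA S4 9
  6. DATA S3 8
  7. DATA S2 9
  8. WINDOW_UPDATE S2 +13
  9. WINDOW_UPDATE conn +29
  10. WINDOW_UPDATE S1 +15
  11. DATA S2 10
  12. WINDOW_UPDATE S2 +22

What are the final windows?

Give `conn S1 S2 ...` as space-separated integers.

Answer: 0 60 40 31 15

Derivation:
Op 1: conn=24 S1=24 S2=24 S3=40 S4=24 blocked=[]
Op 2: conn=24 S1=45 S2=24 S3=40 S4=24 blocked=[]
Op 3: conn=24 S1=45 S2=24 S3=56 S4=24 blocked=[]
Op 4: conn=7 S1=45 S2=24 S3=39 S4=24 blocked=[]
Op 5: conn=-2 S1=45 S2=24 S3=39 S4=15 blocked=[1, 2, 3, 4]
Op 6: conn=-10 S1=45 S2=24 S3=31 S4=15 blocked=[1, 2, 3, 4]
Op 7: conn=-19 S1=45 S2=15 S3=31 S4=15 blocked=[1, 2, 3, 4]
Op 8: conn=-19 S1=45 S2=28 S3=31 S4=15 blocked=[1, 2, 3, 4]
Op 9: conn=10 S1=45 S2=28 S3=31 S4=15 blocked=[]
Op 10: conn=10 S1=60 S2=28 S3=31 S4=15 blocked=[]
Op 11: conn=0 S1=60 S2=18 S3=31 S4=15 blocked=[1, 2, 3, 4]
Op 12: conn=0 S1=60 S2=40 S3=31 S4=15 blocked=[1, 2, 3, 4]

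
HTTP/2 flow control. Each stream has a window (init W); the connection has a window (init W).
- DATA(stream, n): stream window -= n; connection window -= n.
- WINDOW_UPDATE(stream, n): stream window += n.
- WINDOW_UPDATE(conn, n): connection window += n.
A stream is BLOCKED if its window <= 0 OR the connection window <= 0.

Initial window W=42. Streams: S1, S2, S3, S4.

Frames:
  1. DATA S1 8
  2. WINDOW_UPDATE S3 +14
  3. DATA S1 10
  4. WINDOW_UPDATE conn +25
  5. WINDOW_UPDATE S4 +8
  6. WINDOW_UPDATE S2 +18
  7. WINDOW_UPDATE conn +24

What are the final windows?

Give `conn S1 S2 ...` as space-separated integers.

Answer: 73 24 60 56 50

Derivation:
Op 1: conn=34 S1=34 S2=42 S3=42 S4=42 blocked=[]
Op 2: conn=34 S1=34 S2=42 S3=56 S4=42 blocked=[]
Op 3: conn=24 S1=24 S2=42 S3=56 S4=42 blocked=[]
Op 4: conn=49 S1=24 S2=42 S3=56 S4=42 blocked=[]
Op 5: conn=49 S1=24 S2=42 S3=56 S4=50 blocked=[]
Op 6: conn=49 S1=24 S2=60 S3=56 S4=50 blocked=[]
Op 7: conn=73 S1=24 S2=60 S3=56 S4=50 blocked=[]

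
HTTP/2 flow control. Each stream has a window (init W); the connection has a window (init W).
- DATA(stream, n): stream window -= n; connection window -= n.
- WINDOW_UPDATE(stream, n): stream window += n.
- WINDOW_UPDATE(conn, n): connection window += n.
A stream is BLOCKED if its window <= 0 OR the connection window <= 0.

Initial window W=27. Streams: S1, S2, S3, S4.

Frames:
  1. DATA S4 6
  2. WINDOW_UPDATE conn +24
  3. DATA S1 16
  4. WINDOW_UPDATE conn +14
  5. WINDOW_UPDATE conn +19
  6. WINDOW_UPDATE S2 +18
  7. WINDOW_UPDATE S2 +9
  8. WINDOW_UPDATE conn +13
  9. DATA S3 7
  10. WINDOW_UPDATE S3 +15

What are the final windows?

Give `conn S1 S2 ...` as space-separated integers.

Answer: 68 11 54 35 21

Derivation:
Op 1: conn=21 S1=27 S2=27 S3=27 S4=21 blocked=[]
Op 2: conn=45 S1=27 S2=27 S3=27 S4=21 blocked=[]
Op 3: conn=29 S1=11 S2=27 S3=27 S4=21 blocked=[]
Op 4: conn=43 S1=11 S2=27 S3=27 S4=21 blocked=[]
Op 5: conn=62 S1=11 S2=27 S3=27 S4=21 blocked=[]
Op 6: conn=62 S1=11 S2=45 S3=27 S4=21 blocked=[]
Op 7: conn=62 S1=11 S2=54 S3=27 S4=21 blocked=[]
Op 8: conn=75 S1=11 S2=54 S3=27 S4=21 blocked=[]
Op 9: conn=68 S1=11 S2=54 S3=20 S4=21 blocked=[]
Op 10: conn=68 S1=11 S2=54 S3=35 S4=21 blocked=[]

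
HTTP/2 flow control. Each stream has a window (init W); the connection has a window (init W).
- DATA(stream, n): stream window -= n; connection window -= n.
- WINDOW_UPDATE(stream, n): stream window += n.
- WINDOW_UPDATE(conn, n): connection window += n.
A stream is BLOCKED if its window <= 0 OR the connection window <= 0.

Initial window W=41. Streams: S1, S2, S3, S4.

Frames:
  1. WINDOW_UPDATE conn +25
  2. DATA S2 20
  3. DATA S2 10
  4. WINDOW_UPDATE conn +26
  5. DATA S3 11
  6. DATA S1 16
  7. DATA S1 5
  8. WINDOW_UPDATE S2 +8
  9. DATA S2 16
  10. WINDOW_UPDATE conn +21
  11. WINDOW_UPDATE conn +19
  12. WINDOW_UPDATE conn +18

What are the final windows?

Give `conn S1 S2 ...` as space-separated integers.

Op 1: conn=66 S1=41 S2=41 S3=41 S4=41 blocked=[]
Op 2: conn=46 S1=41 S2=21 S3=41 S4=41 blocked=[]
Op 3: conn=36 S1=41 S2=11 S3=41 S4=41 blocked=[]
Op 4: conn=62 S1=41 S2=11 S3=41 S4=41 blocked=[]
Op 5: conn=51 S1=41 S2=11 S3=30 S4=41 blocked=[]
Op 6: conn=35 S1=25 S2=11 S3=30 S4=41 blocked=[]
Op 7: conn=30 S1=20 S2=11 S3=30 S4=41 blocked=[]
Op 8: conn=30 S1=20 S2=19 S3=30 S4=41 blocked=[]
Op 9: conn=14 S1=20 S2=3 S3=30 S4=41 blocked=[]
Op 10: conn=35 S1=20 S2=3 S3=30 S4=41 blocked=[]
Op 11: conn=54 S1=20 S2=3 S3=30 S4=41 blocked=[]
Op 12: conn=72 S1=20 S2=3 S3=30 S4=41 blocked=[]

Answer: 72 20 3 30 41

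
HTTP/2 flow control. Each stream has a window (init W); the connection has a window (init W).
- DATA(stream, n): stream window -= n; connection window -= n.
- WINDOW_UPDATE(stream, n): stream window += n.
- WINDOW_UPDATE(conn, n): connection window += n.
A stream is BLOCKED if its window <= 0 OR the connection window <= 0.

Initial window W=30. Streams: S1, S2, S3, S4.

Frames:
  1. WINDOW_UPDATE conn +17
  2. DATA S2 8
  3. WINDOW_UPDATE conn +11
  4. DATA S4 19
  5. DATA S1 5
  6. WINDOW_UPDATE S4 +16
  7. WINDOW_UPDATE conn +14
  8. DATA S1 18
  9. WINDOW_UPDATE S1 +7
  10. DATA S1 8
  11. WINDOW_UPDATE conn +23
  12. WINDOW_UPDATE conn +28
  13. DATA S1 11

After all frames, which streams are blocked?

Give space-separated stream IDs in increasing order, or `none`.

Op 1: conn=47 S1=30 S2=30 S3=30 S4=30 blocked=[]
Op 2: conn=39 S1=30 S2=22 S3=30 S4=30 blocked=[]
Op 3: conn=50 S1=30 S2=22 S3=30 S4=30 blocked=[]
Op 4: conn=31 S1=30 S2=22 S3=30 S4=11 blocked=[]
Op 5: conn=26 S1=25 S2=22 S3=30 S4=11 blocked=[]
Op 6: conn=26 S1=25 S2=22 S3=30 S4=27 blocked=[]
Op 7: conn=40 S1=25 S2=22 S3=30 S4=27 blocked=[]
Op 8: conn=22 S1=7 S2=22 S3=30 S4=27 blocked=[]
Op 9: conn=22 S1=14 S2=22 S3=30 S4=27 blocked=[]
Op 10: conn=14 S1=6 S2=22 S3=30 S4=27 blocked=[]
Op 11: conn=37 S1=6 S2=22 S3=30 S4=27 blocked=[]
Op 12: conn=65 S1=6 S2=22 S3=30 S4=27 blocked=[]
Op 13: conn=54 S1=-5 S2=22 S3=30 S4=27 blocked=[1]

Answer: S1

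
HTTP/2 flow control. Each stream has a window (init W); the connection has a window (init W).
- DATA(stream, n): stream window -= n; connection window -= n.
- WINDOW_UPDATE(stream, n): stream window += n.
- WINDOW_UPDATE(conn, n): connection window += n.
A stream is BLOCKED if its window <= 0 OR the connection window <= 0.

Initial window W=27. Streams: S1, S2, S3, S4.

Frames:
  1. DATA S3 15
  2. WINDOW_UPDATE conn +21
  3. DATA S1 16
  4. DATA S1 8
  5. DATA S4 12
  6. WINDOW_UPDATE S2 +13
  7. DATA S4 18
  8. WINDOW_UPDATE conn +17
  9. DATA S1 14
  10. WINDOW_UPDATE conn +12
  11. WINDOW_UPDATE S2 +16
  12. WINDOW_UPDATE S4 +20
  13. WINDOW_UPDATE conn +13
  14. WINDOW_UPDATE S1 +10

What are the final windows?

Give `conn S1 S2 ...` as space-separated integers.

Answer: 7 -1 56 12 17

Derivation:
Op 1: conn=12 S1=27 S2=27 S3=12 S4=27 blocked=[]
Op 2: conn=33 S1=27 S2=27 S3=12 S4=27 blocked=[]
Op 3: conn=17 S1=11 S2=27 S3=12 S4=27 blocked=[]
Op 4: conn=9 S1=3 S2=27 S3=12 S4=27 blocked=[]
Op 5: conn=-3 S1=3 S2=27 S3=12 S4=15 blocked=[1, 2, 3, 4]
Op 6: conn=-3 S1=3 S2=40 S3=12 S4=15 blocked=[1, 2, 3, 4]
Op 7: conn=-21 S1=3 S2=40 S3=12 S4=-3 blocked=[1, 2, 3, 4]
Op 8: conn=-4 S1=3 S2=40 S3=12 S4=-3 blocked=[1, 2, 3, 4]
Op 9: conn=-18 S1=-11 S2=40 S3=12 S4=-3 blocked=[1, 2, 3, 4]
Op 10: conn=-6 S1=-11 S2=40 S3=12 S4=-3 blocked=[1, 2, 3, 4]
Op 11: conn=-6 S1=-11 S2=56 S3=12 S4=-3 blocked=[1, 2, 3, 4]
Op 12: conn=-6 S1=-11 S2=56 S3=12 S4=17 blocked=[1, 2, 3, 4]
Op 13: conn=7 S1=-11 S2=56 S3=12 S4=17 blocked=[1]
Op 14: conn=7 S1=-1 S2=56 S3=12 S4=17 blocked=[1]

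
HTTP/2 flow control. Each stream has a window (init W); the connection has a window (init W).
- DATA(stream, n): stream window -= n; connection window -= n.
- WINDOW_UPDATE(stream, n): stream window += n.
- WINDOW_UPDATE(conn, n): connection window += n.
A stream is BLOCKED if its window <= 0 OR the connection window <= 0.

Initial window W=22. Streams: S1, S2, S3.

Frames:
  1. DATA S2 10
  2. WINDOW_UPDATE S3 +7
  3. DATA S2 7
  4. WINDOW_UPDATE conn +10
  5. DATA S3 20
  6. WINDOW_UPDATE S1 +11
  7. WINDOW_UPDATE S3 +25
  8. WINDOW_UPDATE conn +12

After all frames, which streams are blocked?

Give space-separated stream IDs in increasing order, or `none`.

Answer: none

Derivation:
Op 1: conn=12 S1=22 S2=12 S3=22 blocked=[]
Op 2: conn=12 S1=22 S2=12 S3=29 blocked=[]
Op 3: conn=5 S1=22 S2=5 S3=29 blocked=[]
Op 4: conn=15 S1=22 S2=5 S3=29 blocked=[]
Op 5: conn=-5 S1=22 S2=5 S3=9 blocked=[1, 2, 3]
Op 6: conn=-5 S1=33 S2=5 S3=9 blocked=[1, 2, 3]
Op 7: conn=-5 S1=33 S2=5 S3=34 blocked=[1, 2, 3]
Op 8: conn=7 S1=33 S2=5 S3=34 blocked=[]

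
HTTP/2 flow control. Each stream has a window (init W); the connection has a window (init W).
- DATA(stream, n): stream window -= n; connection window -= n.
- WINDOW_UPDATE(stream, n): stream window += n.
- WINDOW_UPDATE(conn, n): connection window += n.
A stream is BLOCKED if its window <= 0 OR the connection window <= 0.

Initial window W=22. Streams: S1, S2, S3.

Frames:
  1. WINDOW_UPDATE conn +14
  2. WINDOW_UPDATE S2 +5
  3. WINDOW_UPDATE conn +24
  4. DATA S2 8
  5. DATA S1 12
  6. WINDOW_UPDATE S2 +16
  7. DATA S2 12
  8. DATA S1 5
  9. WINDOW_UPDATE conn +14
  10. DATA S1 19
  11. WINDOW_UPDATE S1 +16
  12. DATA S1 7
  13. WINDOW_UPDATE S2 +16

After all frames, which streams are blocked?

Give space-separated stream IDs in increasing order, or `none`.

Op 1: conn=36 S1=22 S2=22 S3=22 blocked=[]
Op 2: conn=36 S1=22 S2=27 S3=22 blocked=[]
Op 3: conn=60 S1=22 S2=27 S3=22 blocked=[]
Op 4: conn=52 S1=22 S2=19 S3=22 blocked=[]
Op 5: conn=40 S1=10 S2=19 S3=22 blocked=[]
Op 6: conn=40 S1=10 S2=35 S3=22 blocked=[]
Op 7: conn=28 S1=10 S2=23 S3=22 blocked=[]
Op 8: conn=23 S1=5 S2=23 S3=22 blocked=[]
Op 9: conn=37 S1=5 S2=23 S3=22 blocked=[]
Op 10: conn=18 S1=-14 S2=23 S3=22 blocked=[1]
Op 11: conn=18 S1=2 S2=23 S3=22 blocked=[]
Op 12: conn=11 S1=-5 S2=23 S3=22 blocked=[1]
Op 13: conn=11 S1=-5 S2=39 S3=22 blocked=[1]

Answer: S1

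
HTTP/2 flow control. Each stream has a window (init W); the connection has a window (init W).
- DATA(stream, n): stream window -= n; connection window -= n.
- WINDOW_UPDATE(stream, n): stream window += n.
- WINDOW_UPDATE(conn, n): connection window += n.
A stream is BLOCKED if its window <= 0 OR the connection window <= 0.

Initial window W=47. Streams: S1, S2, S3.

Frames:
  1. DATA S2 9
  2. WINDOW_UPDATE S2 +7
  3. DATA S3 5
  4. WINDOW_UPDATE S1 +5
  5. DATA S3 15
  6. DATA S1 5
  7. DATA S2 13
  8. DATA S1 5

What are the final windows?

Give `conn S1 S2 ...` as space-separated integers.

Op 1: conn=38 S1=47 S2=38 S3=47 blocked=[]
Op 2: conn=38 S1=47 S2=45 S3=47 blocked=[]
Op 3: conn=33 S1=47 S2=45 S3=42 blocked=[]
Op 4: conn=33 S1=52 S2=45 S3=42 blocked=[]
Op 5: conn=18 S1=52 S2=45 S3=27 blocked=[]
Op 6: conn=13 S1=47 S2=45 S3=27 blocked=[]
Op 7: conn=0 S1=47 S2=32 S3=27 blocked=[1, 2, 3]
Op 8: conn=-5 S1=42 S2=32 S3=27 blocked=[1, 2, 3]

Answer: -5 42 32 27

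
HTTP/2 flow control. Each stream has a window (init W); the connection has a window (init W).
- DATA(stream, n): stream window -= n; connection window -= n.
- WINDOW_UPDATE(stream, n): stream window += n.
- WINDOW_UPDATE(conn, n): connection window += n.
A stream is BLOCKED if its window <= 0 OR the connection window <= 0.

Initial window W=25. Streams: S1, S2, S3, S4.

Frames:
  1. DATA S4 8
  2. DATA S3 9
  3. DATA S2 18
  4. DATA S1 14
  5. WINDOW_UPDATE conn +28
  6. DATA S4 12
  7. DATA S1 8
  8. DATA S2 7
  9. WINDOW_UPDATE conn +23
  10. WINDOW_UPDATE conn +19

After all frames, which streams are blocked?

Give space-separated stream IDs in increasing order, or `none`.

Answer: S2

Derivation:
Op 1: conn=17 S1=25 S2=25 S3=25 S4=17 blocked=[]
Op 2: conn=8 S1=25 S2=25 S3=16 S4=17 blocked=[]
Op 3: conn=-10 S1=25 S2=7 S3=16 S4=17 blocked=[1, 2, 3, 4]
Op 4: conn=-24 S1=11 S2=7 S3=16 S4=17 blocked=[1, 2, 3, 4]
Op 5: conn=4 S1=11 S2=7 S3=16 S4=17 blocked=[]
Op 6: conn=-8 S1=11 S2=7 S3=16 S4=5 blocked=[1, 2, 3, 4]
Op 7: conn=-16 S1=3 S2=7 S3=16 S4=5 blocked=[1, 2, 3, 4]
Op 8: conn=-23 S1=3 S2=0 S3=16 S4=5 blocked=[1, 2, 3, 4]
Op 9: conn=0 S1=3 S2=0 S3=16 S4=5 blocked=[1, 2, 3, 4]
Op 10: conn=19 S1=3 S2=0 S3=16 S4=5 blocked=[2]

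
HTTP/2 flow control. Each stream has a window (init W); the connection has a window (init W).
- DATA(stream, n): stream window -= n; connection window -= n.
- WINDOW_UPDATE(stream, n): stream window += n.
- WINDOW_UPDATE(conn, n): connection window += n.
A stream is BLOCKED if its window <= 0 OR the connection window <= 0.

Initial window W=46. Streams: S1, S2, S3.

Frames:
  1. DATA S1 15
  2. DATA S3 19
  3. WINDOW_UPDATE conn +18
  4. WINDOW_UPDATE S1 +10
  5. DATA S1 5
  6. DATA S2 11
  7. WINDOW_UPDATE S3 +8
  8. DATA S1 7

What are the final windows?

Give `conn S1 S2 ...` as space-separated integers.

Op 1: conn=31 S1=31 S2=46 S3=46 blocked=[]
Op 2: conn=12 S1=31 S2=46 S3=27 blocked=[]
Op 3: conn=30 S1=31 S2=46 S3=27 blocked=[]
Op 4: conn=30 S1=41 S2=46 S3=27 blocked=[]
Op 5: conn=25 S1=36 S2=46 S3=27 blocked=[]
Op 6: conn=14 S1=36 S2=35 S3=27 blocked=[]
Op 7: conn=14 S1=36 S2=35 S3=35 blocked=[]
Op 8: conn=7 S1=29 S2=35 S3=35 blocked=[]

Answer: 7 29 35 35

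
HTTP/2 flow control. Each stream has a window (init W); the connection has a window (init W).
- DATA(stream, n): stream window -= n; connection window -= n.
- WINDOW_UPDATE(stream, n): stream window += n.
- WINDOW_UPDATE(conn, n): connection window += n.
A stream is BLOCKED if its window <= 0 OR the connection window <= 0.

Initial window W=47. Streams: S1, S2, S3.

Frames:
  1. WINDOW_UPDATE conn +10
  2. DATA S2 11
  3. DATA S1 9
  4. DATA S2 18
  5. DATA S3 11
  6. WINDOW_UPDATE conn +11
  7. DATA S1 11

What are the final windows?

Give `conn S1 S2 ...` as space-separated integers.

Op 1: conn=57 S1=47 S2=47 S3=47 blocked=[]
Op 2: conn=46 S1=47 S2=36 S3=47 blocked=[]
Op 3: conn=37 S1=38 S2=36 S3=47 blocked=[]
Op 4: conn=19 S1=38 S2=18 S3=47 blocked=[]
Op 5: conn=8 S1=38 S2=18 S3=36 blocked=[]
Op 6: conn=19 S1=38 S2=18 S3=36 blocked=[]
Op 7: conn=8 S1=27 S2=18 S3=36 blocked=[]

Answer: 8 27 18 36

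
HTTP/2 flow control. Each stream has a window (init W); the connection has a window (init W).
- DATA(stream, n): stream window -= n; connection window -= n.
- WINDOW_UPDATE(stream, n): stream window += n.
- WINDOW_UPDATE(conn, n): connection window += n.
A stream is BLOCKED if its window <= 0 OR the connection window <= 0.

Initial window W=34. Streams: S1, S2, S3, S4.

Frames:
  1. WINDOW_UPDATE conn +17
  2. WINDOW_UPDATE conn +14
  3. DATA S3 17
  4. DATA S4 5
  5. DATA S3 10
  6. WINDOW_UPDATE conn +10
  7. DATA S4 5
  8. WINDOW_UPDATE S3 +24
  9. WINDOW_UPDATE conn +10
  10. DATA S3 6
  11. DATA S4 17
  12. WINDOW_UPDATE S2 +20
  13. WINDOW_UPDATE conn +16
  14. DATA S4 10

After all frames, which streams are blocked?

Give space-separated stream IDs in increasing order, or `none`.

Answer: S4

Derivation:
Op 1: conn=51 S1=34 S2=34 S3=34 S4=34 blocked=[]
Op 2: conn=65 S1=34 S2=34 S3=34 S4=34 blocked=[]
Op 3: conn=48 S1=34 S2=34 S3=17 S4=34 blocked=[]
Op 4: conn=43 S1=34 S2=34 S3=17 S4=29 blocked=[]
Op 5: conn=33 S1=34 S2=34 S3=7 S4=29 blocked=[]
Op 6: conn=43 S1=34 S2=34 S3=7 S4=29 blocked=[]
Op 7: conn=38 S1=34 S2=34 S3=7 S4=24 blocked=[]
Op 8: conn=38 S1=34 S2=34 S3=31 S4=24 blocked=[]
Op 9: conn=48 S1=34 S2=34 S3=31 S4=24 blocked=[]
Op 10: conn=42 S1=34 S2=34 S3=25 S4=24 blocked=[]
Op 11: conn=25 S1=34 S2=34 S3=25 S4=7 blocked=[]
Op 12: conn=25 S1=34 S2=54 S3=25 S4=7 blocked=[]
Op 13: conn=41 S1=34 S2=54 S3=25 S4=7 blocked=[]
Op 14: conn=31 S1=34 S2=54 S3=25 S4=-3 blocked=[4]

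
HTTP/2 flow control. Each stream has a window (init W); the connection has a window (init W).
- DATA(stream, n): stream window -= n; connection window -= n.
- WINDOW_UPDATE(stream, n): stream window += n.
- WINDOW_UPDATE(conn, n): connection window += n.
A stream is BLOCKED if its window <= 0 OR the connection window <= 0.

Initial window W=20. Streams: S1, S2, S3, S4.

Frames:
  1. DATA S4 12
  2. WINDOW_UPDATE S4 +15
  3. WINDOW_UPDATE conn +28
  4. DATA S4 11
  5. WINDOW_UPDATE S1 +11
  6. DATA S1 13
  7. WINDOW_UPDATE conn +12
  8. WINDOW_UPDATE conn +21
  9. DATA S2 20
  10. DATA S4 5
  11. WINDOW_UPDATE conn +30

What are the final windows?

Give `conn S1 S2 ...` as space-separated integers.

Answer: 50 18 0 20 7

Derivation:
Op 1: conn=8 S1=20 S2=20 S3=20 S4=8 blocked=[]
Op 2: conn=8 S1=20 S2=20 S3=20 S4=23 blocked=[]
Op 3: conn=36 S1=20 S2=20 S3=20 S4=23 blocked=[]
Op 4: conn=25 S1=20 S2=20 S3=20 S4=12 blocked=[]
Op 5: conn=25 S1=31 S2=20 S3=20 S4=12 blocked=[]
Op 6: conn=12 S1=18 S2=20 S3=20 S4=12 blocked=[]
Op 7: conn=24 S1=18 S2=20 S3=20 S4=12 blocked=[]
Op 8: conn=45 S1=18 S2=20 S3=20 S4=12 blocked=[]
Op 9: conn=25 S1=18 S2=0 S3=20 S4=12 blocked=[2]
Op 10: conn=20 S1=18 S2=0 S3=20 S4=7 blocked=[2]
Op 11: conn=50 S1=18 S2=0 S3=20 S4=7 blocked=[2]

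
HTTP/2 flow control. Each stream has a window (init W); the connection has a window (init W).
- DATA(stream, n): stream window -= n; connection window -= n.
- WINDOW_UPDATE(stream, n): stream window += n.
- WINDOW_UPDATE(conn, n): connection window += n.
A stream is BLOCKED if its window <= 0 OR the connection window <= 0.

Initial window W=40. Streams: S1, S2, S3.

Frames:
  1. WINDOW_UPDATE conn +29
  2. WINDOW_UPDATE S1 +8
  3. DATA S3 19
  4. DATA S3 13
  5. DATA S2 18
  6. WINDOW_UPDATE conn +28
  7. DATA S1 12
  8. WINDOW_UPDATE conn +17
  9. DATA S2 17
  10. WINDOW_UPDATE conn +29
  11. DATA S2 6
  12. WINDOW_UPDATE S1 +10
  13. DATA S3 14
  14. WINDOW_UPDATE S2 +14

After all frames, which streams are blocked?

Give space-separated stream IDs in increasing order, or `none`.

Op 1: conn=69 S1=40 S2=40 S3=40 blocked=[]
Op 2: conn=69 S1=48 S2=40 S3=40 blocked=[]
Op 3: conn=50 S1=48 S2=40 S3=21 blocked=[]
Op 4: conn=37 S1=48 S2=40 S3=8 blocked=[]
Op 5: conn=19 S1=48 S2=22 S3=8 blocked=[]
Op 6: conn=47 S1=48 S2=22 S3=8 blocked=[]
Op 7: conn=35 S1=36 S2=22 S3=8 blocked=[]
Op 8: conn=52 S1=36 S2=22 S3=8 blocked=[]
Op 9: conn=35 S1=36 S2=5 S3=8 blocked=[]
Op 10: conn=64 S1=36 S2=5 S3=8 blocked=[]
Op 11: conn=58 S1=36 S2=-1 S3=8 blocked=[2]
Op 12: conn=58 S1=46 S2=-1 S3=8 blocked=[2]
Op 13: conn=44 S1=46 S2=-1 S3=-6 blocked=[2, 3]
Op 14: conn=44 S1=46 S2=13 S3=-6 blocked=[3]

Answer: S3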